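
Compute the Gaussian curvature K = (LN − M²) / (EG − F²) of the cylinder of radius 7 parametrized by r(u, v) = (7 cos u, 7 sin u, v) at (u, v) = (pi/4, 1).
K = 0

Coefficients of the first fundamental form: E = 49, F = 0, G = 1.
Coefficients of the second fundamental form: L = -7, M = 0, N = 0.
Assemble K = (LN − M²)/(EG − F²) = 0. At (u, v) = (pi/4, 1): K = 0.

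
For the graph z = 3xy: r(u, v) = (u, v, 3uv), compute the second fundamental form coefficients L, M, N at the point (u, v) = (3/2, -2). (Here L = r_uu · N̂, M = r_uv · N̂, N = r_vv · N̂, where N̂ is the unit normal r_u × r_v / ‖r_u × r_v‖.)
L = 0;  M = 6*sqrt(229)/229;  N = 0

Compute the unit normal N̂(u, v) = (-3*v/sqrt(9*u^2 + 9*v^2 + 1), -3*u/sqrt(9*u^2 + 9*v^2 + 1), 1/sqrt(9*u^2 + 9*v^2 + 1)), and the second partials r_uu, r_uv, r_vv. Take dot products:
  L(u, v) = r_uu · N̂ = 0,
  M(u, v) = r_uv · N̂ = 3/sqrt(9*u^2 + 9*v^2 + 1),
  N(u, v) = r_vv · N̂ = 0.
Evaluating at (u, v) = (3/2, -2):
  L = 0, M = 6*sqrt(229)/229, N = 0.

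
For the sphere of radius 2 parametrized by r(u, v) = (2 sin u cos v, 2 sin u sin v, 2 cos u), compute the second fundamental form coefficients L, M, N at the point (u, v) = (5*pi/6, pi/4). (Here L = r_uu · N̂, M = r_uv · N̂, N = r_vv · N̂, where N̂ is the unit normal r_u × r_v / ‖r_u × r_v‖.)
L = -2;  M = 0;  N = -1/2

Compute the unit normal N̂(u, v) = (sin(u)^2*cos(v)/Abs(sin(u)), sin(u)^2*sin(v)/Abs(sin(u)), sin(2*u)/(2*Abs(sin(u)))), and the second partials r_uu, r_uv, r_vv. Take dot products:
  L(u, v) = r_uu · N̂ = -2*sin(u)/Abs(sin(u)),
  M(u, v) = r_uv · N̂ = 0,
  N(u, v) = r_vv · N̂ = -2*sin(u)^3/Abs(sin(u)).
Evaluating at (u, v) = (5*pi/6, pi/4):
  L = -2, M = 0, N = -1/2.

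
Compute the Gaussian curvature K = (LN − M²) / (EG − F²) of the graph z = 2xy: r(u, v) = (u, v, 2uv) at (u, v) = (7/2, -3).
K = -1/1849

Coefficients of the first fundamental form: E = 4*v^2 + 1, F = 4*u*v, G = 4*u^2 + 1.
Coefficients of the second fundamental form: L = 0, M = 2/sqrt(4*u^2 + 4*v^2 + 1), N = 0.
Assemble K = (LN − M²)/(EG − F²) = -4/(16*u^4 + 32*u^2*v^2 + 8*u^2 + 16*v^4 + 8*v^2 + 1). At (u, v) = (7/2, -3): K = -1/1849.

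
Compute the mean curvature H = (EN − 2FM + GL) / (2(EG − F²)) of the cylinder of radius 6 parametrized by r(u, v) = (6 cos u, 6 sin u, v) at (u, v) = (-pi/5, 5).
H = -1/12

With E = 36, F = 0, G = 1, L = -6, M = 0, N = 0, assemble
  H = (EN − 2FM + GL) / (2(EG − F²)) = -1/12.
At (u, v) = (-pi/5, 5): H = -1/12.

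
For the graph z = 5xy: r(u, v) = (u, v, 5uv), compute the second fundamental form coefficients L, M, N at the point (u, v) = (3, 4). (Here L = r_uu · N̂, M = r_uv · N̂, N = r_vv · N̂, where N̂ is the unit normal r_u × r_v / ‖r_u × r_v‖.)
L = 0;  M = 5*sqrt(626)/626;  N = 0

Compute the unit normal N̂(u, v) = (-5*v/sqrt(25*u^2 + 25*v^2 + 1), -5*u/sqrt(25*u^2 + 25*v^2 + 1), 1/sqrt(25*u^2 + 25*v^2 + 1)), and the second partials r_uu, r_uv, r_vv. Take dot products:
  L(u, v) = r_uu · N̂ = 0,
  M(u, v) = r_uv · N̂ = 5/sqrt(25*u^2 + 25*v^2 + 1),
  N(u, v) = r_vv · N̂ = 0.
Evaluating at (u, v) = (3, 4):
  L = 0, M = 5*sqrt(626)/626, N = 0.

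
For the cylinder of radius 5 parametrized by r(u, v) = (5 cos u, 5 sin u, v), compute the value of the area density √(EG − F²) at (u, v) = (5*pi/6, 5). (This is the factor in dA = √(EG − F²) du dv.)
√(EG − F²)|_{(5*pi/6, 5)} = 5

E = 25, F = 0, G = 1, so EG − F² = 25. Taking the positive square root: √(EG − F²) = 5. At (u, v) = (5*pi/6, 5): 5.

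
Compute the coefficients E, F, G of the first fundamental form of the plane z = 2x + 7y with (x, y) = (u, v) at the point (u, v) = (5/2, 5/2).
E = 5;  F = 14;  G = 50

Partials: r_u = (1, 0, 2), r_v = (0, 1, 7). As functions of (u, v):
  E = r_u · r_u = 5,
  F = r_u · r_v = 14,
  G = r_v · r_v = 50.
Evaluating at (u, v) = (5/2, 5/2): E = 5, F = 14, G = 50.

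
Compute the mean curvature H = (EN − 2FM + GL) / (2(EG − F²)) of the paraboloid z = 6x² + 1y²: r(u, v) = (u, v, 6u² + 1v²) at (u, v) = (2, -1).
H = 607*sqrt(581)/337561

With E = 144*u^2 + 1, F = 24*u*v, G = 4*v^2 + 1, L = 12/sqrt(144*u^2 + 4*v^2 + 1), M = 0, N = 2/sqrt(144*u^2 + 4*v^2 + 1), assemble
  H = (EN − 2FM + GL) / (2(EG − F²)) = (144*u^2 + 24*v^2 + 7)/(144*u^2 + 4*v^2 + 1)^(3/2).
At (u, v) = (2, -1): H = 607*sqrt(581)/337561.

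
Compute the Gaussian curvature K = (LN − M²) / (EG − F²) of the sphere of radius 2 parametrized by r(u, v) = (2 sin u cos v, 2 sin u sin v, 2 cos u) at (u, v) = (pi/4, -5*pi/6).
K = 1/4

Coefficients of the first fundamental form: E = 4, F = 0, G = 4*sin(u)^2.
Coefficients of the second fundamental form: L = -2*sin(u)/Abs(sin(u)), M = 0, N = -2*sin(u)^3/Abs(sin(u)).
Assemble K = (LN − M²)/(EG − F²) = 1/4. At (u, v) = (pi/4, -5*pi/6): K = 1/4.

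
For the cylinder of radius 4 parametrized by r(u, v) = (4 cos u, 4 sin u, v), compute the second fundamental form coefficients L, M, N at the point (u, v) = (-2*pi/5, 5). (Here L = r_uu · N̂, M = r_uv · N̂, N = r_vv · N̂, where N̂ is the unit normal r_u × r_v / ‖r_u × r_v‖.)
L = -4;  M = 0;  N = 0

Compute the unit normal N̂(u, v) = (cos(u), sin(u), 0), and the second partials r_uu, r_uv, r_vv. Take dot products:
  L(u, v) = r_uu · N̂ = -4,
  M(u, v) = r_uv · N̂ = 0,
  N(u, v) = r_vv · N̂ = 0.
Evaluating at (u, v) = (-2*pi/5, 5):
  L = -4, M = 0, N = 0.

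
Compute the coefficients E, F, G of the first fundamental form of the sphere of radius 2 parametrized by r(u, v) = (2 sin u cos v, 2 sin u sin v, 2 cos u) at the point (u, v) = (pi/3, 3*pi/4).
E = 4;  F = 0;  G = 3

Partials: r_u = (2*cos(u)*cos(v), 2*sin(v)*cos(u), -2*sin(u)), r_v = (-2*sin(u)*sin(v), 2*sin(u)*cos(v), 0). As functions of (u, v):
  E = r_u · r_u = 4,
  F = r_u · r_v = 0,
  G = r_v · r_v = 4*sin(u)^2.
Evaluating at (u, v) = (pi/3, 3*pi/4): E = 4, F = 0, G = 3.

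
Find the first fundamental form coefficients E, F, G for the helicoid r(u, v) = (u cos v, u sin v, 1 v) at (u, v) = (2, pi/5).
E = 1;  F = 0;  G = 5

Partials: r_u = (cos(v), sin(v), 0), r_v = (-u*sin(v), u*cos(v), 1). As functions of (u, v):
  E = r_u · r_u = 1,
  F = r_u · r_v = 0,
  G = r_v · r_v = u^2 + 1.
Evaluating at (u, v) = (2, pi/5): E = 1, F = 0, G = 5.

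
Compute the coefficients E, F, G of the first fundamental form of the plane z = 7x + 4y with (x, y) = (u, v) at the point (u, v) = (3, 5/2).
E = 50;  F = 28;  G = 17

Partials: r_u = (1, 0, 7), r_v = (0, 1, 4). As functions of (u, v):
  E = r_u · r_u = 50,
  F = r_u · r_v = 28,
  G = r_v · r_v = 17.
Evaluating at (u, v) = (3, 5/2): E = 50, F = 28, G = 17.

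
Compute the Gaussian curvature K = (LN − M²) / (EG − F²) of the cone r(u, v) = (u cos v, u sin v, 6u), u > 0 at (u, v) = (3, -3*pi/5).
K = 0

Coefficients of the first fundamental form: E = 37, F = 0, G = u^2.
Coefficients of the second fundamental form: L = 0, M = 0, N = 6*sqrt(37)*u^2/(37*Abs(u)).
Assemble K = (LN − M²)/(EG − F²) = 0. At (u, v) = (3, -3*pi/5): K = 0.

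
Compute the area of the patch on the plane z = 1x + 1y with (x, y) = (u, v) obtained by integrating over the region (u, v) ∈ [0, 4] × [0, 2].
Area = 8*sqrt(3)

Area = ∫∫ √(EG − F²) du dv with √(EG − F²) = sqrt(3). Integrating over [0, 4] × [0, 2] gives 8*sqrt(3).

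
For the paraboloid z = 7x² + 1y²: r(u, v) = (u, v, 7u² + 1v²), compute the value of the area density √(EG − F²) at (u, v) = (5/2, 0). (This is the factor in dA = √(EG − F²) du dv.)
√(EG − F²)|_{(5/2, 0)} = sqrt(1226)

E = 196*u^2 + 1, F = 28*u*v, G = 4*v^2 + 1, so EG − F² = 196*u^2 + 4*v^2 + 1. Taking the positive square root: √(EG − F²) = sqrt(196*u^2 + 4*v^2 + 1). At (u, v) = (5/2, 0): sqrt(1226).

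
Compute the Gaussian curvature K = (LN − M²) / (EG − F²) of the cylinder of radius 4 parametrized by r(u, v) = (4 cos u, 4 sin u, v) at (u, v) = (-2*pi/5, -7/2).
K = 0

Coefficients of the first fundamental form: E = 16, F = 0, G = 1.
Coefficients of the second fundamental form: L = -4, M = 0, N = 0.
Assemble K = (LN − M²)/(EG − F²) = 0. At (u, v) = (-2*pi/5, -7/2): K = 0.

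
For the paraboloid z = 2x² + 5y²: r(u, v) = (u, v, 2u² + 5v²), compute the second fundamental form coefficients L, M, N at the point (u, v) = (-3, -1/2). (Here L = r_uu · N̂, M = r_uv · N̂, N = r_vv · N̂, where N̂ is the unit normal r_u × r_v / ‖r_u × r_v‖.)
L = 2*sqrt(170)/85;  M = 0;  N = sqrt(170)/17

Compute the unit normal N̂(u, v) = (-4*u/sqrt(16*u^2 + 100*v^2 + 1), -10*v/sqrt(16*u^2 + 100*v^2 + 1), 1/sqrt(16*u^2 + 100*v^2 + 1)), and the second partials r_uu, r_uv, r_vv. Take dot products:
  L(u, v) = r_uu · N̂ = 4/sqrt(16*u^2 + 100*v^2 + 1),
  M(u, v) = r_uv · N̂ = 0,
  N(u, v) = r_vv · N̂ = 10/sqrt(16*u^2 + 100*v^2 + 1).
Evaluating at (u, v) = (-3, -1/2):
  L = 2*sqrt(170)/85, M = 0, N = sqrt(170)/17.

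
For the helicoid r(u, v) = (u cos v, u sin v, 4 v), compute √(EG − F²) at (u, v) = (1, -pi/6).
√(EG − F²)|_{(1, -pi/6)} = sqrt(17)

E = 1, F = 0, G = u^2 + 16; EG − F² = u^2 + 16; √(EG − F²) = sqrt(u^2 + 16). At the given point: sqrt(17).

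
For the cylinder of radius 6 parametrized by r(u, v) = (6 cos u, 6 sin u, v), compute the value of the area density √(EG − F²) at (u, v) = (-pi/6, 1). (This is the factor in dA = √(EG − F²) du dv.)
√(EG − F²)|_{(-pi/6, 1)} = 6

E = 36, F = 0, G = 1, so EG − F² = 36. Taking the positive square root: √(EG − F²) = 6. At (u, v) = (-pi/6, 1): 6.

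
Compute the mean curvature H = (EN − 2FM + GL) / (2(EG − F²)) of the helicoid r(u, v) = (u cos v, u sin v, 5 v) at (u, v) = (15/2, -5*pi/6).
H = 0

With E = 1, F = 0, G = u^2 + 25, L = 0, M = -5/sqrt(u^2 + 25), N = 0, assemble
  H = (EN − 2FM + GL) / (2(EG − F²)) = 0.
At (u, v) = (15/2, -5*pi/6): H = 0.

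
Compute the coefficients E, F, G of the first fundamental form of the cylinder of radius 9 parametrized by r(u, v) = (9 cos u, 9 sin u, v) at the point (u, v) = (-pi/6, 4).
E = 81;  F = 0;  G = 1

Partials: r_u = (-9*sin(u), 9*cos(u), 0), r_v = (0, 0, 1). As functions of (u, v):
  E = r_u · r_u = 81,
  F = r_u · r_v = 0,
  G = r_v · r_v = 1.
Evaluating at (u, v) = (-pi/6, 4): E = 81, F = 0, G = 1.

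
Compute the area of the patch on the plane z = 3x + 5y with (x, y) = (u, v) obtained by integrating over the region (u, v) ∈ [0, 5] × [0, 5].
Area = 25*sqrt(35)

Area = ∫∫ √(EG − F²) du dv with √(EG − F²) = sqrt(35). Integrating over [0, 5] × [0, 5] gives 25*sqrt(35).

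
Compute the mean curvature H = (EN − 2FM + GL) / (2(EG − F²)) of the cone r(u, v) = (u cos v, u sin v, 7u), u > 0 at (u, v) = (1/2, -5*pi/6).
H = 7*sqrt(2)/10

With E = 50, F = 0, G = u^2, L = 0, M = 0, N = 7*sqrt(2)*u^2/(10*Abs(u)), assemble
  H = (EN − 2FM + GL) / (2(EG − F²)) = 7*sqrt(2)/(20*Abs(u)).
At (u, v) = (1/2, -5*pi/6): H = 7*sqrt(2)/10.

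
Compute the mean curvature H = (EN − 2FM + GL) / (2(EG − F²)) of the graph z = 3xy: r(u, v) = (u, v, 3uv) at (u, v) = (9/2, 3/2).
H = -729*sqrt(814)/331298

With E = 9*v^2 + 1, F = 9*u*v, G = 9*u^2 + 1, L = 0, M = 3/sqrt(9*u^2 + 9*v^2 + 1), N = 0, assemble
  H = (EN − 2FM + GL) / (2(EG − F²)) = -27*u*v/(9*u^2 + 9*v^2 + 1)^(3/2).
At (u, v) = (9/2, 3/2): H = -729*sqrt(814)/331298.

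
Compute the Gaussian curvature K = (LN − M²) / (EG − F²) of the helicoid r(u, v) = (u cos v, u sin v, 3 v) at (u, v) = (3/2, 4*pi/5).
K = -16/225

Coefficients of the first fundamental form: E = 1, F = 0, G = u^2 + 9.
Coefficients of the second fundamental form: L = 0, M = -3/sqrt(u^2 + 9), N = 0.
Assemble K = (LN − M²)/(EG − F²) = -9/(u^2 + 9)^2. At (u, v) = (3/2, 4*pi/5): K = -16/225.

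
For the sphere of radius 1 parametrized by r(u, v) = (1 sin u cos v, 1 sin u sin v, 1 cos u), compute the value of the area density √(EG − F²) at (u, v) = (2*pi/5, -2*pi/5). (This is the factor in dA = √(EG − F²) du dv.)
√(EG − F²)|_{(2*pi/5, -2*pi/5)} = sqrt(2*sqrt(5) + 10)/4

E = 1, F = 0, G = sin(u)^2, so EG − F² = sin(u)^2. Taking the positive square root: √(EG − F²) = Abs(sin(u)). At (u, v) = (2*pi/5, -2*pi/5): sqrt(2*sqrt(5) + 10)/4.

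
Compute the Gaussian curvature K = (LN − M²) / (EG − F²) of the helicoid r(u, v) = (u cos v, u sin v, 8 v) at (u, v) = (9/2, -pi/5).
K = -1024/113569

Coefficients of the first fundamental form: E = 1, F = 0, G = u^2 + 64.
Coefficients of the second fundamental form: L = 0, M = -8/sqrt(u^2 + 64), N = 0.
Assemble K = (LN − M²)/(EG − F²) = -64/(u^2 + 64)^2. At (u, v) = (9/2, -pi/5): K = -1024/113569.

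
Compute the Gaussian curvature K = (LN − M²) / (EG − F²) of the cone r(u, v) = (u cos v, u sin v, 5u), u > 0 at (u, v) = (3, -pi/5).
K = 0

Coefficients of the first fundamental form: E = 26, F = 0, G = u^2.
Coefficients of the second fundamental form: L = 0, M = 0, N = 5*sqrt(26)*u^2/(26*Abs(u)).
Assemble K = (LN − M²)/(EG − F²) = 0. At (u, v) = (3, -pi/5): K = 0.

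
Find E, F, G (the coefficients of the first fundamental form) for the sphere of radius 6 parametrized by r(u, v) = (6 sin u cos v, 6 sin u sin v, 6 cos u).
E = 36;  F = 0;  G = 36*sin(u)^2

Compute partials: r_u = (6*cos(u)*cos(v), 6*sin(v)*cos(u), -6*sin(u)), r_v = (-6*sin(u)*sin(v), 6*sin(u)*cos(v), 0). Then
  E = r_u · r_u = 36,
  F = r_u · r_v = 0,
  G = r_v · r_v = 36*sin(u)^2.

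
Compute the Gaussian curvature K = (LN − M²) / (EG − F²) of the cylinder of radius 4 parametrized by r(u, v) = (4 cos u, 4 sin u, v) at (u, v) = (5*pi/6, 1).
K = 0

Coefficients of the first fundamental form: E = 16, F = 0, G = 1.
Coefficients of the second fundamental form: L = -4, M = 0, N = 0.
Assemble K = (LN − M²)/(EG − F²) = 0. At (u, v) = (5*pi/6, 1): K = 0.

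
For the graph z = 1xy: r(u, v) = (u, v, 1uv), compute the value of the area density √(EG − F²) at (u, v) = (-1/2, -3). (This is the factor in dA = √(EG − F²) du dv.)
√(EG − F²)|_{(-1/2, -3)} = sqrt(41)/2

E = v^2 + 1, F = u*v, G = u^2 + 1, so EG − F² = u^2 + v^2 + 1. Taking the positive square root: √(EG − F²) = sqrt(u^2 + v^2 + 1). At (u, v) = (-1/2, -3): sqrt(41)/2.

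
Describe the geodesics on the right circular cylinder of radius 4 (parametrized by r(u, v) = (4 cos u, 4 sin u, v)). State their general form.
The cylinder is flat (K = 0) and locally isometric to the plane via the development (u, v) ↦ (4 u, v). Geodesics are the pre-images of straight lines: circles (v constant), vertical lines (u constant), and helices (v = c · u + d) for constants c, d.

A right cylinder has E = 4², F = 0, G = 1, so EG − F² = 4², and L = −4, M = N = 0, giving K = (LN − M²)/(EG − F²) = 0 everywhere. A flat surface is locally isometric to the Euclidean plane via the map (u, v) ↦ (4 u, v). Straight lines in the (x̃, ỹ) plane pull back to: (a) horizontal circles (v = const), (b) vertical generators (u = const), and (c) helices (4 u tan θ = v, i.e. v = c · u + d).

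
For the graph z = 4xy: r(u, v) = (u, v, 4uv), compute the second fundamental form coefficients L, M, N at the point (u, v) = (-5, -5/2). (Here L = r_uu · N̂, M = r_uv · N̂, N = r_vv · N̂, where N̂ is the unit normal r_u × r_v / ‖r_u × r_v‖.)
L = 0;  M = 4*sqrt(501)/501;  N = 0

Compute the unit normal N̂(u, v) = (-4*v/sqrt(16*u^2 + 16*v^2 + 1), -4*u/sqrt(16*u^2 + 16*v^2 + 1), 1/sqrt(16*u^2 + 16*v^2 + 1)), and the second partials r_uu, r_uv, r_vv. Take dot products:
  L(u, v) = r_uu · N̂ = 0,
  M(u, v) = r_uv · N̂ = 4/sqrt(16*u^2 + 16*v^2 + 1),
  N(u, v) = r_vv · N̂ = 0.
Evaluating at (u, v) = (-5, -5/2):
  L = 0, M = 4*sqrt(501)/501, N = 0.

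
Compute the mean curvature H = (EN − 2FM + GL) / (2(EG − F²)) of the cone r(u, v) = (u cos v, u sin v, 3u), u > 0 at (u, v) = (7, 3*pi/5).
H = 3*sqrt(10)/140

With E = 10, F = 0, G = u^2, L = 0, M = 0, N = 3*sqrt(10)*u^2/(10*Abs(u)), assemble
  H = (EN − 2FM + GL) / (2(EG − F²)) = 3*sqrt(10)/(20*Abs(u)).
At (u, v) = (7, 3*pi/5): H = 3*sqrt(10)/140.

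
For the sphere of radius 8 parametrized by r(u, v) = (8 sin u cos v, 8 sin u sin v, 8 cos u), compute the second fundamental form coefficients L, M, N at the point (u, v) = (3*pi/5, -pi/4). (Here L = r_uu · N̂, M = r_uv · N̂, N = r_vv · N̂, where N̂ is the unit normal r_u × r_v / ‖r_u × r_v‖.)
L = -8;  M = 0;  N = -5 - sqrt(5)

Compute the unit normal N̂(u, v) = (sin(u)^2*cos(v)/Abs(sin(u)), sin(u)^2*sin(v)/Abs(sin(u)), sin(2*u)/(2*Abs(sin(u)))), and the second partials r_uu, r_uv, r_vv. Take dot products:
  L(u, v) = r_uu · N̂ = -8*sin(u)/Abs(sin(u)),
  M(u, v) = r_uv · N̂ = 0,
  N(u, v) = r_vv · N̂ = -8*sin(u)^3/Abs(sin(u)).
Evaluating at (u, v) = (3*pi/5, -pi/4):
  L = -8, M = 0, N = -5 - sqrt(5).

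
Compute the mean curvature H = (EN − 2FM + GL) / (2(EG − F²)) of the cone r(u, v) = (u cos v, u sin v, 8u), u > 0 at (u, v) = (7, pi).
H = 4*sqrt(65)/455

With E = 65, F = 0, G = u^2, L = 0, M = 0, N = 8*sqrt(65)*u^2/(65*Abs(u)), assemble
  H = (EN − 2FM + GL) / (2(EG − F²)) = 4*sqrt(65)/(65*Abs(u)).
At (u, v) = (7, pi): H = 4*sqrt(65)/455.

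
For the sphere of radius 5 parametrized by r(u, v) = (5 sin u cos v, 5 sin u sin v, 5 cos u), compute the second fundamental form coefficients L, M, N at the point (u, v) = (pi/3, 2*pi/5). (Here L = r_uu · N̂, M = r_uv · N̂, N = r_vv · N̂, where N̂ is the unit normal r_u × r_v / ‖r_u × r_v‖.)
L = -5;  M = 0;  N = -15/4

Compute the unit normal N̂(u, v) = (sin(u)^2*cos(v)/Abs(sin(u)), sin(u)^2*sin(v)/Abs(sin(u)), sin(2*u)/(2*Abs(sin(u)))), and the second partials r_uu, r_uv, r_vv. Take dot products:
  L(u, v) = r_uu · N̂ = -5*sin(u)/Abs(sin(u)),
  M(u, v) = r_uv · N̂ = 0,
  N(u, v) = r_vv · N̂ = -5*sin(u)^3/Abs(sin(u)).
Evaluating at (u, v) = (pi/3, 2*pi/5):
  L = -5, M = 0, N = -15/4.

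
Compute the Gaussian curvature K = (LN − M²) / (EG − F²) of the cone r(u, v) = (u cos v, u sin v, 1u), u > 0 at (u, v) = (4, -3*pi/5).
K = 0

Coefficients of the first fundamental form: E = 2, F = 0, G = u^2.
Coefficients of the second fundamental form: L = 0, M = 0, N = sqrt(2)*u^2/(2*Abs(u)).
Assemble K = (LN − M²)/(EG − F²) = 0. At (u, v) = (4, -3*pi/5): K = 0.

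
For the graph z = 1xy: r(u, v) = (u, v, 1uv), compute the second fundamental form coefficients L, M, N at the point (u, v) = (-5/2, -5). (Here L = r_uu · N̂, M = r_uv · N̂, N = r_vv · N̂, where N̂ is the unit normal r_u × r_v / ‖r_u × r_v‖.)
L = 0;  M = 2*sqrt(129)/129;  N = 0

Compute the unit normal N̂(u, v) = (-v/sqrt(u^2 + v^2 + 1), -u/sqrt(u^2 + v^2 + 1), 1/sqrt(u^2 + v^2 + 1)), and the second partials r_uu, r_uv, r_vv. Take dot products:
  L(u, v) = r_uu · N̂ = 0,
  M(u, v) = r_uv · N̂ = 1/sqrt(u^2 + v^2 + 1),
  N(u, v) = r_vv · N̂ = 0.
Evaluating at (u, v) = (-5/2, -5):
  L = 0, M = 2*sqrt(129)/129, N = 0.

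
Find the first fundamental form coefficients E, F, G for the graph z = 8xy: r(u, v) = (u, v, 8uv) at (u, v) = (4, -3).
E = 577;  F = -768;  G = 1025

Partials: r_u = (1, 0, 8*v), r_v = (0, 1, 8*u). As functions of (u, v):
  E = r_u · r_u = 64*v^2 + 1,
  F = r_u · r_v = 64*u*v,
  G = r_v · r_v = 64*u^2 + 1.
Evaluating at (u, v) = (4, -3): E = 577, F = -768, G = 1025.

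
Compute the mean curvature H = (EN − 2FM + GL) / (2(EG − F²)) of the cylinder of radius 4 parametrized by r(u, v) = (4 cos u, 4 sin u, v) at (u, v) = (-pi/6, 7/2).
H = -1/8

With E = 16, F = 0, G = 1, L = -4, M = 0, N = 0, assemble
  H = (EN − 2FM + GL) / (2(EG − F²)) = -1/8.
At (u, v) = (-pi/6, 7/2): H = -1/8.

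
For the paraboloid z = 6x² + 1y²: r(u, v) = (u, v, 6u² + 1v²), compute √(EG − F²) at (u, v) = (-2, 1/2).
√(EG − F²)|_{(-2, 1/2)} = 17*sqrt(2)

E = 144*u^2 + 1, F = 24*u*v, G = 4*v^2 + 1; EG − F² = 144*u^2 + 4*v^2 + 1; √(EG − F²) = sqrt(144*u^2 + 4*v^2 + 1). At the given point: 17*sqrt(2).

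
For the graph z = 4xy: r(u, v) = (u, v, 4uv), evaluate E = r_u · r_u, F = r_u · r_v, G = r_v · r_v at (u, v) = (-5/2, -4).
E = 257;  F = 160;  G = 101

Partials: r_u = (1, 0, 4*v), r_v = (0, 1, 4*u). As functions of (u, v):
  E = r_u · r_u = 16*v^2 + 1,
  F = r_u · r_v = 16*u*v,
  G = r_v · r_v = 16*u^2 + 1.
Evaluating at (u, v) = (-5/2, -4): E = 257, F = 160, G = 101.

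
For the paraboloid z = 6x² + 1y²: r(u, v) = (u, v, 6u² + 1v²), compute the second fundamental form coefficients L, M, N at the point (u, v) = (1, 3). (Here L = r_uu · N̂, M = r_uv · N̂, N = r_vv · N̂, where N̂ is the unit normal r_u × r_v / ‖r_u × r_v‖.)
L = 12*sqrt(181)/181;  M = 0;  N = 2*sqrt(181)/181

Compute the unit normal N̂(u, v) = (-12*u/sqrt(144*u^2 + 4*v^2 + 1), -2*v/sqrt(144*u^2 + 4*v^2 + 1), 1/sqrt(144*u^2 + 4*v^2 + 1)), and the second partials r_uu, r_uv, r_vv. Take dot products:
  L(u, v) = r_uu · N̂ = 12/sqrt(144*u^2 + 4*v^2 + 1),
  M(u, v) = r_uv · N̂ = 0,
  N(u, v) = r_vv · N̂ = 2/sqrt(144*u^2 + 4*v^2 + 1).
Evaluating at (u, v) = (1, 3):
  L = 12*sqrt(181)/181, M = 0, N = 2*sqrt(181)/181.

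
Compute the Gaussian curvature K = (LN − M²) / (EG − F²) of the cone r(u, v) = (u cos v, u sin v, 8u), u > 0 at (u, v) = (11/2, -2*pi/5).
K = 0

Coefficients of the first fundamental form: E = 65, F = 0, G = u^2.
Coefficients of the second fundamental form: L = 0, M = 0, N = 8*sqrt(65)*u^2/(65*Abs(u)).
Assemble K = (LN − M²)/(EG − F²) = 0. At (u, v) = (11/2, -2*pi/5): K = 0.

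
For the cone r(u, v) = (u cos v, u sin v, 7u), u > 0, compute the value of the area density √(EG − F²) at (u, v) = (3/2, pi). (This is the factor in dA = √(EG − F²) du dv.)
√(EG − F²)|_{(3/2, pi)} = 15*sqrt(2)/2

E = 50, F = 0, G = u^2, so EG − F² = 50*u^2. Taking the positive square root: √(EG − F²) = 5*sqrt(2)*Abs(u). At (u, v) = (3/2, pi): 15*sqrt(2)/2.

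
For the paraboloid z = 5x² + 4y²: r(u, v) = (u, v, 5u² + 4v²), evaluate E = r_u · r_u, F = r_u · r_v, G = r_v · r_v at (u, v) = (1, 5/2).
E = 101;  F = 200;  G = 401

Partials: r_u = (1, 0, 10*u), r_v = (0, 1, 8*v). As functions of (u, v):
  E = r_u · r_u = 100*u^2 + 1,
  F = r_u · r_v = 80*u*v,
  G = r_v · r_v = 64*v^2 + 1.
Evaluating at (u, v) = (1, 5/2): E = 101, F = 200, G = 401.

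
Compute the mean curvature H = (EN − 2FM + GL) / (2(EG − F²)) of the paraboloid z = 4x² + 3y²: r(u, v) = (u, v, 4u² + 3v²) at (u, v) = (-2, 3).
H = 2071*sqrt(581)/337561

With E = 64*u^2 + 1, F = 48*u*v, G = 36*v^2 + 1, L = 8/sqrt(64*u^2 + 36*v^2 + 1), M = 0, N = 6/sqrt(64*u^2 + 36*v^2 + 1), assemble
  H = (EN − 2FM + GL) / (2(EG − F²)) = (192*u^2 + 144*v^2 + 7)/(64*u^2 + 36*v^2 + 1)^(3/2).
At (u, v) = (-2, 3): H = 2071*sqrt(581)/337561.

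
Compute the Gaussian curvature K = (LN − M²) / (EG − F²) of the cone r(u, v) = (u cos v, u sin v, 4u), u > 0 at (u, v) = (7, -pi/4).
K = 0

Coefficients of the first fundamental form: E = 17, F = 0, G = u^2.
Coefficients of the second fundamental form: L = 0, M = 0, N = 4*sqrt(17)*u^2/(17*Abs(u)).
Assemble K = (LN − M²)/(EG − F²) = 0. At (u, v) = (7, -pi/4): K = 0.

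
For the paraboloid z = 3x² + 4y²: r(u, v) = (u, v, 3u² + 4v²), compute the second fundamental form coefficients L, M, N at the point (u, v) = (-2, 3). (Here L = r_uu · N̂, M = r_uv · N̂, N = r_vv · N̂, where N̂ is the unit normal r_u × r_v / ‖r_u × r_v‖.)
L = 6*sqrt(721)/721;  M = 0;  N = 8*sqrt(721)/721

Compute the unit normal N̂(u, v) = (-6*u/sqrt(36*u^2 + 64*v^2 + 1), -8*v/sqrt(36*u^2 + 64*v^2 + 1), 1/sqrt(36*u^2 + 64*v^2 + 1)), and the second partials r_uu, r_uv, r_vv. Take dot products:
  L(u, v) = r_uu · N̂ = 6/sqrt(36*u^2 + 64*v^2 + 1),
  M(u, v) = r_uv · N̂ = 0,
  N(u, v) = r_vv · N̂ = 8/sqrt(36*u^2 + 64*v^2 + 1).
Evaluating at (u, v) = (-2, 3):
  L = 6*sqrt(721)/721, M = 0, N = 8*sqrt(721)/721.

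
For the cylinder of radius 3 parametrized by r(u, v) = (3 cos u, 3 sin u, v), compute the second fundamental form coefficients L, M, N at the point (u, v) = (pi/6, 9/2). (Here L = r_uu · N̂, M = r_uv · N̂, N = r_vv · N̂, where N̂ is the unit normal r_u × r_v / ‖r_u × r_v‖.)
L = -3;  M = 0;  N = 0

Compute the unit normal N̂(u, v) = (cos(u), sin(u), 0), and the second partials r_uu, r_uv, r_vv. Take dot products:
  L(u, v) = r_uu · N̂ = -3,
  M(u, v) = r_uv · N̂ = 0,
  N(u, v) = r_vv · N̂ = 0.
Evaluating at (u, v) = (pi/6, 9/2):
  L = -3, M = 0, N = 0.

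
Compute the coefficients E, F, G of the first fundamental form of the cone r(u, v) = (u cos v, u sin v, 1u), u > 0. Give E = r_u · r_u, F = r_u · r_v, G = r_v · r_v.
E = 2;  F = 0;  G = u^2

Compute partials: r_u = (cos(v), sin(v), 1), r_v = (-u*sin(v), u*cos(v), 0). Then
  E = r_u · r_u = 2,
  F = r_u · r_v = 0,
  G = r_v · r_v = u^2.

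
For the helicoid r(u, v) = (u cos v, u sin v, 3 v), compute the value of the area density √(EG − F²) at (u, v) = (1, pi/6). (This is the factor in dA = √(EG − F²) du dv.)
√(EG − F²)|_{(1, pi/6)} = sqrt(10)

E = 1, F = 0, G = u^2 + 9, so EG − F² = u^2 + 9. Taking the positive square root: √(EG − F²) = sqrt(u^2 + 9). At (u, v) = (1, pi/6): sqrt(10).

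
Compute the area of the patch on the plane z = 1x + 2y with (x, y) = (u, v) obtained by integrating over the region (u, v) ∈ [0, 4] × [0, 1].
Area = 4*sqrt(6)

Area = ∫∫ √(EG − F²) du dv with √(EG − F²) = sqrt(6). Integrating over [0, 4] × [0, 1] gives 4*sqrt(6).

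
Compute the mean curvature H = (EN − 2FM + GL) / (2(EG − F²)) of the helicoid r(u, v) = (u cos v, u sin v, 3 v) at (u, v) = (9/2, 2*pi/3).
H = 0

With E = 1, F = 0, G = u^2 + 9, L = 0, M = -3/sqrt(u^2 + 9), N = 0, assemble
  H = (EN − 2FM + GL) / (2(EG − F²)) = 0.
At (u, v) = (9/2, 2*pi/3): H = 0.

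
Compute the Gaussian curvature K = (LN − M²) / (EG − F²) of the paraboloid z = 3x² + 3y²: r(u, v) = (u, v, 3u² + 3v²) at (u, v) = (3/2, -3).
K = 9/41209

Coefficients of the first fundamental form: E = 36*u^2 + 1, F = 36*u*v, G = 36*v^2 + 1.
Coefficients of the second fundamental form: L = 6/sqrt(36*u^2 + 36*v^2 + 1), M = 0, N = 6/sqrt(36*u^2 + 36*v^2 + 1).
Assemble K = (LN − M²)/(EG − F²) = 36/(1296*u^4 + 2592*u^2*v^2 + 72*u^2 + 1296*v^4 + 72*v^2 + 1). At (u, v) = (3/2, -3): K = 9/41209.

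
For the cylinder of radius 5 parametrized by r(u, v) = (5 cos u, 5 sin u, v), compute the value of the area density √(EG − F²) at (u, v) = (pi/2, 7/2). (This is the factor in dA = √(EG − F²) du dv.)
√(EG − F²)|_{(pi/2, 7/2)} = 5

E = 25, F = 0, G = 1, so EG − F² = 25. Taking the positive square root: √(EG − F²) = 5. At (u, v) = (pi/2, 7/2): 5.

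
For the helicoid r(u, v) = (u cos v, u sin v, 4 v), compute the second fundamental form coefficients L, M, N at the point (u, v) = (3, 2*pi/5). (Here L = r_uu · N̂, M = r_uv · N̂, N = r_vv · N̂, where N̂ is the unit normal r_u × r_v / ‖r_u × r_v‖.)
L = 0;  M = -4/5;  N = 0

Compute the unit normal N̂(u, v) = (4*sin(v)/sqrt(u^2 + 16), -4*cos(v)/sqrt(u^2 + 16), u/sqrt(u^2 + 16)), and the second partials r_uu, r_uv, r_vv. Take dot products:
  L(u, v) = r_uu · N̂ = 0,
  M(u, v) = r_uv · N̂ = -4/sqrt(u^2 + 16),
  N(u, v) = r_vv · N̂ = 0.
Evaluating at (u, v) = (3, 2*pi/5):
  L = 0, M = -4/5, N = 0.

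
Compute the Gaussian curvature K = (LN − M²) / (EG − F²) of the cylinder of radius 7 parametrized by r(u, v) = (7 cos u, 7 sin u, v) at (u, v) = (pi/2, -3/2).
K = 0

Coefficients of the first fundamental form: E = 49, F = 0, G = 1.
Coefficients of the second fundamental form: L = -7, M = 0, N = 0.
Assemble K = (LN − M²)/(EG − F²) = 0. At (u, v) = (pi/2, -3/2): K = 0.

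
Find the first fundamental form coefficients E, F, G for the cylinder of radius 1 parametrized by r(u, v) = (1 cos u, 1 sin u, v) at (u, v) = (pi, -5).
E = 1;  F = 0;  G = 1

Partials: r_u = (-sin(u), cos(u), 0), r_v = (0, 0, 1). As functions of (u, v):
  E = r_u · r_u = 1,
  F = r_u · r_v = 0,
  G = r_v · r_v = 1.
Evaluating at (u, v) = (pi, -5): E = 1, F = 0, G = 1.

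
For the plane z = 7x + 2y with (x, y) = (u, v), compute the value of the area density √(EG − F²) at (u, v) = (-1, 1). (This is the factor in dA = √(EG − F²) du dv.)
√(EG − F²)|_{(-1, 1)} = 3*sqrt(6)

E = 50, F = 14, G = 5, so EG − F² = 54. Taking the positive square root: √(EG − F²) = 3*sqrt(6). At (u, v) = (-1, 1): 3*sqrt(6).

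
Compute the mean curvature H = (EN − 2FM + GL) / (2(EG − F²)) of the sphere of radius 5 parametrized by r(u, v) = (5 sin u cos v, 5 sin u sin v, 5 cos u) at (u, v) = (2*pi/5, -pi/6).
H = -1/5

With E = 25, F = 0, G = 25*sin(u)^2, L = -5*sin(u)/Abs(sin(u)), M = 0, N = -5*sin(u)^3/Abs(sin(u)), assemble
  H = (EN − 2FM + GL) / (2(EG − F²)) = -sin(u)/(5*Abs(sin(u))).
At (u, v) = (2*pi/5, -pi/6): H = -1/5.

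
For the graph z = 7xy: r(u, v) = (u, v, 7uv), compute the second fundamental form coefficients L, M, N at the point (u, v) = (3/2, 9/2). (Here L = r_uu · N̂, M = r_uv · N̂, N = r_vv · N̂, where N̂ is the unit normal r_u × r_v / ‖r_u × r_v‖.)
L = 0;  M = 7*sqrt(4414)/2207;  N = 0

Compute the unit normal N̂(u, v) = (-7*v/sqrt(49*u^2 + 49*v^2 + 1), -7*u/sqrt(49*u^2 + 49*v^2 + 1), 1/sqrt(49*u^2 + 49*v^2 + 1)), and the second partials r_uu, r_uv, r_vv. Take dot products:
  L(u, v) = r_uu · N̂ = 0,
  M(u, v) = r_uv · N̂ = 7/sqrt(49*u^2 + 49*v^2 + 1),
  N(u, v) = r_vv · N̂ = 0.
Evaluating at (u, v) = (3/2, 9/2):
  L = 0, M = 7*sqrt(4414)/2207, N = 0.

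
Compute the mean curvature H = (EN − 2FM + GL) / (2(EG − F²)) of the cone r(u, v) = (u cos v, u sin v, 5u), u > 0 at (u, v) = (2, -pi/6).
H = 5*sqrt(26)/104

With E = 26, F = 0, G = u^2, L = 0, M = 0, N = 5*sqrt(26)*u^2/(26*Abs(u)), assemble
  H = (EN − 2FM + GL) / (2(EG − F²)) = 5*sqrt(26)/(52*Abs(u)).
At (u, v) = (2, -pi/6): H = 5*sqrt(26)/104.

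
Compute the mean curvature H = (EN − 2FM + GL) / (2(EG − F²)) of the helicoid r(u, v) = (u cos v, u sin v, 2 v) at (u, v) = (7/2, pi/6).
H = 0

With E = 1, F = 0, G = u^2 + 4, L = 0, M = -2/sqrt(u^2 + 4), N = 0, assemble
  H = (EN − 2FM + GL) / (2(EG − F²)) = 0.
At (u, v) = (7/2, pi/6): H = 0.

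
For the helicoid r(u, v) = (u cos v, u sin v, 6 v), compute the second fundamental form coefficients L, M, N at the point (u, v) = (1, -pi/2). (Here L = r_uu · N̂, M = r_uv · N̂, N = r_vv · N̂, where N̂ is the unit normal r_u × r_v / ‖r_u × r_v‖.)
L = 0;  M = -6*sqrt(37)/37;  N = 0

Compute the unit normal N̂(u, v) = (6*sin(v)/sqrt(u^2 + 36), -6*cos(v)/sqrt(u^2 + 36), u/sqrt(u^2 + 36)), and the second partials r_uu, r_uv, r_vv. Take dot products:
  L(u, v) = r_uu · N̂ = 0,
  M(u, v) = r_uv · N̂ = -6/sqrt(u^2 + 36),
  N(u, v) = r_vv · N̂ = 0.
Evaluating at (u, v) = (1, -pi/2):
  L = 0, M = -6*sqrt(37)/37, N = 0.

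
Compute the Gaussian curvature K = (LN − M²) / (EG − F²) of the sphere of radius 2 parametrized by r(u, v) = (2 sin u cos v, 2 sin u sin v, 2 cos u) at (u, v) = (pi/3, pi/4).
K = 1/4

Coefficients of the first fundamental form: E = 4, F = 0, G = 4*sin(u)^2.
Coefficients of the second fundamental form: L = -2*sin(u)/Abs(sin(u)), M = 0, N = -2*sin(u)^3/Abs(sin(u)).
Assemble K = (LN − M²)/(EG − F²) = 1/4. At (u, v) = (pi/3, pi/4): K = 1/4.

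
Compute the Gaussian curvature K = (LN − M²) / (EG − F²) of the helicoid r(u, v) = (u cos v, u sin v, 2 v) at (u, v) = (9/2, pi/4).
K = -64/9409

Coefficients of the first fundamental form: E = 1, F = 0, G = u^2 + 4.
Coefficients of the second fundamental form: L = 0, M = -2/sqrt(u^2 + 4), N = 0.
Assemble K = (LN − M²)/(EG − F²) = -4/(u^2 + 4)^2. At (u, v) = (9/2, pi/4): K = -64/9409.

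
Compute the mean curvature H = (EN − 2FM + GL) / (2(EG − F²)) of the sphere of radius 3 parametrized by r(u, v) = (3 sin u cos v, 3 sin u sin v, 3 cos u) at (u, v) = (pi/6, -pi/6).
H = -1/3

With E = 9, F = 0, G = 9*sin(u)^2, L = -3*sin(u)/Abs(sin(u)), M = 0, N = -3*sin(u)^3/Abs(sin(u)), assemble
  H = (EN − 2FM + GL) / (2(EG − F²)) = -sin(u)/(3*Abs(sin(u))).
At (u, v) = (pi/6, -pi/6): H = -1/3.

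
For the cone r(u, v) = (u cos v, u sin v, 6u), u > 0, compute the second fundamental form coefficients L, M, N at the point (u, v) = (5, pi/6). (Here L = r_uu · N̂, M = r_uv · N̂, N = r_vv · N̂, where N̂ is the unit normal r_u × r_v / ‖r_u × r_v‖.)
L = 0;  M = 0;  N = 30*sqrt(37)/37

Compute the unit normal N̂(u, v) = (-6*sqrt(37)*u*cos(v)/(37*Abs(u)), -6*sqrt(37)*u*sin(v)/(37*Abs(u)), sqrt(37)*u/(37*Abs(u))), and the second partials r_uu, r_uv, r_vv. Take dot products:
  L(u, v) = r_uu · N̂ = 0,
  M(u, v) = r_uv · N̂ = 0,
  N(u, v) = r_vv · N̂ = 6*sqrt(37)*u^2/(37*Abs(u)).
Evaluating at (u, v) = (5, pi/6):
  L = 0, M = 0, N = 30*sqrt(37)/37.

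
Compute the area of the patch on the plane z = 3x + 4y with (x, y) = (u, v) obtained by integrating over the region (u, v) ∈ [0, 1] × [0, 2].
Area = 2*sqrt(26)

Area = ∫∫ √(EG − F²) du dv with √(EG − F²) = sqrt(26). Integrating over [0, 1] × [0, 2] gives 2*sqrt(26).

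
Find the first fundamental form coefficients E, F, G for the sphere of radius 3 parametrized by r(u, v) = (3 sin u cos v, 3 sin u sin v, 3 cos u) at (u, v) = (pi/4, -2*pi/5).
E = 9;  F = 0;  G = 9/2

Partials: r_u = (3*cos(u)*cos(v), 3*sin(v)*cos(u), -3*sin(u)), r_v = (-3*sin(u)*sin(v), 3*sin(u)*cos(v), 0). As functions of (u, v):
  E = r_u · r_u = 9,
  F = r_u · r_v = 0,
  G = r_v · r_v = 9*sin(u)^2.
Evaluating at (u, v) = (pi/4, -2*pi/5): E = 9, F = 0, G = 9/2.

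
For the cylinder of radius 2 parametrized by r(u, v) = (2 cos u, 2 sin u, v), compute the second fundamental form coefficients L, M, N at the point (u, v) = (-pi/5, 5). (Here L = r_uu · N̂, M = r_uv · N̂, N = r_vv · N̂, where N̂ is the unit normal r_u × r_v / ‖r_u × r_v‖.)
L = -2;  M = 0;  N = 0

Compute the unit normal N̂(u, v) = (cos(u), sin(u), 0), and the second partials r_uu, r_uv, r_vv. Take dot products:
  L(u, v) = r_uu · N̂ = -2,
  M(u, v) = r_uv · N̂ = 0,
  N(u, v) = r_vv · N̂ = 0.
Evaluating at (u, v) = (-pi/5, 5):
  L = -2, M = 0, N = 0.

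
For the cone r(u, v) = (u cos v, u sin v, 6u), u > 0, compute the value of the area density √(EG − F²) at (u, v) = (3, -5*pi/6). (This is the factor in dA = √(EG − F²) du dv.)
√(EG − F²)|_{(3, -5*pi/6)} = 3*sqrt(37)

E = 37, F = 0, G = u^2, so EG − F² = 37*u^2. Taking the positive square root: √(EG − F²) = sqrt(37)*Abs(u). At (u, v) = (3, -5*pi/6): 3*sqrt(37).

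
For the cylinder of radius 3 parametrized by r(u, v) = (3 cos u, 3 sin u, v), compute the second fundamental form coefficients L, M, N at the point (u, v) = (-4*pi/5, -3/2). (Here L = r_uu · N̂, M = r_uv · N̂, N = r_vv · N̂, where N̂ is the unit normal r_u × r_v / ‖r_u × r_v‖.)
L = -3;  M = 0;  N = 0

Compute the unit normal N̂(u, v) = (cos(u), sin(u), 0), and the second partials r_uu, r_uv, r_vv. Take dot products:
  L(u, v) = r_uu · N̂ = -3,
  M(u, v) = r_uv · N̂ = 0,
  N(u, v) = r_vv · N̂ = 0.
Evaluating at (u, v) = (-4*pi/5, -3/2):
  L = -3, M = 0, N = 0.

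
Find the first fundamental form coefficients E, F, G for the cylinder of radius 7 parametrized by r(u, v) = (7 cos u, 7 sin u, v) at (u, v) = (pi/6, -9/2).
E = 49;  F = 0;  G = 1

Partials: r_u = (-7*sin(u), 7*cos(u), 0), r_v = (0, 0, 1). As functions of (u, v):
  E = r_u · r_u = 49,
  F = r_u · r_v = 0,
  G = r_v · r_v = 1.
Evaluating at (u, v) = (pi/6, -9/2): E = 49, F = 0, G = 1.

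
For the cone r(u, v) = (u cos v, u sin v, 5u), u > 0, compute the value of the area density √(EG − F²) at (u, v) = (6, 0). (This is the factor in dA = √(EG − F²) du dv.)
√(EG − F²)|_{(6, 0)} = 6*sqrt(26)

E = 26, F = 0, G = u^2, so EG − F² = 26*u^2. Taking the positive square root: √(EG − F²) = sqrt(26)*Abs(u). At (u, v) = (6, 0): 6*sqrt(26).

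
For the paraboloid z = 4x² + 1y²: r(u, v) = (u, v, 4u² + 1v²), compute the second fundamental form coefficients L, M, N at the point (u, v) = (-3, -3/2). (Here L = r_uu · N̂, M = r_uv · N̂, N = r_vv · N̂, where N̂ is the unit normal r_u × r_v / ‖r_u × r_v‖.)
L = 4*sqrt(586)/293;  M = 0;  N = sqrt(586)/293

Compute the unit normal N̂(u, v) = (-8*u/sqrt(64*u^2 + 4*v^2 + 1), -2*v/sqrt(64*u^2 + 4*v^2 + 1), 1/sqrt(64*u^2 + 4*v^2 + 1)), and the second partials r_uu, r_uv, r_vv. Take dot products:
  L(u, v) = r_uu · N̂ = 8/sqrt(64*u^2 + 4*v^2 + 1),
  M(u, v) = r_uv · N̂ = 0,
  N(u, v) = r_vv · N̂ = 2/sqrt(64*u^2 + 4*v^2 + 1).
Evaluating at (u, v) = (-3, -3/2):
  L = 4*sqrt(586)/293, M = 0, N = sqrt(586)/293.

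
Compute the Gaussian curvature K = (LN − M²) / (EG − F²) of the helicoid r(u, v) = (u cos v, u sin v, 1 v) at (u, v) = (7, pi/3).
K = -1/2500

Coefficients of the first fundamental form: E = 1, F = 0, G = u^2 + 1.
Coefficients of the second fundamental form: L = 0, M = -1/sqrt(u^2 + 1), N = 0.
Assemble K = (LN − M²)/(EG − F²) = -1/(u^2 + 1)^2. At (u, v) = (7, pi/3): K = -1/2500.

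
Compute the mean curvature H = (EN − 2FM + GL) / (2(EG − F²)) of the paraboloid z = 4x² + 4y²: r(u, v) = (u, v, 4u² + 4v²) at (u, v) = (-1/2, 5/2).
H = 1672*sqrt(417)/173889

With E = 64*u^2 + 1, F = 64*u*v, G = 64*v^2 + 1, L = 8/sqrt(64*u^2 + 64*v^2 + 1), M = 0, N = 8/sqrt(64*u^2 + 64*v^2 + 1), assemble
  H = (EN − 2FM + GL) / (2(EG − F²)) = 8*(32*u^2 + 32*v^2 + 1)/(64*u^2 + 64*v^2 + 1)^(3/2).
At (u, v) = (-1/2, 5/2): H = 1672*sqrt(417)/173889.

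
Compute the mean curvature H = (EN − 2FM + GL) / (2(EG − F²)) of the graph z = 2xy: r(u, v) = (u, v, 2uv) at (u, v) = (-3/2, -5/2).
H = -6*sqrt(35)/245

With E = 4*v^2 + 1, F = 4*u*v, G = 4*u^2 + 1, L = 0, M = 2/sqrt(4*u^2 + 4*v^2 + 1), N = 0, assemble
  H = (EN − 2FM + GL) / (2(EG − F²)) = -8*u*v/(4*u^2 + 4*v^2 + 1)^(3/2).
At (u, v) = (-3/2, -5/2): H = -6*sqrt(35)/245.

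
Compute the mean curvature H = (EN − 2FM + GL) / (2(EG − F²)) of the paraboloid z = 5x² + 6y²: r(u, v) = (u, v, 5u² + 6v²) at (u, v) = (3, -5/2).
H = 9911*sqrt(1801)/3243601

With E = 100*u^2 + 1, F = 120*u*v, G = 144*v^2 + 1, L = 10/sqrt(100*u^2 + 144*v^2 + 1), M = 0, N = 12/sqrt(100*u^2 + 144*v^2 + 1), assemble
  H = (EN − 2FM + GL) / (2(EG − F²)) = (600*u^2 + 720*v^2 + 11)/(100*u^2 + 144*v^2 + 1)^(3/2).
At (u, v) = (3, -5/2): H = 9911*sqrt(1801)/3243601.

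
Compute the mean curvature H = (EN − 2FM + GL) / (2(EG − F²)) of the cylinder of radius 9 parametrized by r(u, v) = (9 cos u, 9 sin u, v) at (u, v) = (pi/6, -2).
H = -1/18

With E = 81, F = 0, G = 1, L = -9, M = 0, N = 0, assemble
  H = (EN − 2FM + GL) / (2(EG − F²)) = -1/18.
At (u, v) = (pi/6, -2): H = -1/18.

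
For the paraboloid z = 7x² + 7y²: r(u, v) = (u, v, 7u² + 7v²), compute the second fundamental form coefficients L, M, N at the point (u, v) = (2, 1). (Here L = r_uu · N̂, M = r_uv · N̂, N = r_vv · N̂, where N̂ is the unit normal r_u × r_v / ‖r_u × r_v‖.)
L = 14*sqrt(109)/327;  M = 0;  N = 14*sqrt(109)/327

Compute the unit normal N̂(u, v) = (-14*u/sqrt(196*u^2 + 196*v^2 + 1), -14*v/sqrt(196*u^2 + 196*v^2 + 1), 1/sqrt(196*u^2 + 196*v^2 + 1)), and the second partials r_uu, r_uv, r_vv. Take dot products:
  L(u, v) = r_uu · N̂ = 14/sqrt(196*u^2 + 196*v^2 + 1),
  M(u, v) = r_uv · N̂ = 0,
  N(u, v) = r_vv · N̂ = 14/sqrt(196*u^2 + 196*v^2 + 1).
Evaluating at (u, v) = (2, 1):
  L = 14*sqrt(109)/327, M = 0, N = 14*sqrt(109)/327.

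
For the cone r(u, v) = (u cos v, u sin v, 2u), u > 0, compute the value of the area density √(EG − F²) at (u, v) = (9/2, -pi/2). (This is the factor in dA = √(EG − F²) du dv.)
√(EG − F²)|_{(9/2, -pi/2)} = 9*sqrt(5)/2

E = 5, F = 0, G = u^2, so EG − F² = 5*u^2. Taking the positive square root: √(EG − F²) = sqrt(5)*Abs(u). At (u, v) = (9/2, -pi/2): 9*sqrt(5)/2.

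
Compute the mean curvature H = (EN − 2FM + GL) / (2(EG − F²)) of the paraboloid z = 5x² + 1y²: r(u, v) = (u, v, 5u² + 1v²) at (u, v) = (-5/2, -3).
H = 811*sqrt(662)/438244

With E = 100*u^2 + 1, F = 20*u*v, G = 4*v^2 + 1, L = 10/sqrt(100*u^2 + 4*v^2 + 1), M = 0, N = 2/sqrt(100*u^2 + 4*v^2 + 1), assemble
  H = (EN − 2FM + GL) / (2(EG − F²)) = 2*(50*u^2 + 10*v^2 + 3)/(100*u^2 + 4*v^2 + 1)^(3/2).
At (u, v) = (-5/2, -3): H = 811*sqrt(662)/438244.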